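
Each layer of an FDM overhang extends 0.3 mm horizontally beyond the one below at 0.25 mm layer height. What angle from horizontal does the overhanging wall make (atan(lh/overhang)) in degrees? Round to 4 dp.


angle = atan(0.25/0.3) = 39.8056 degrees


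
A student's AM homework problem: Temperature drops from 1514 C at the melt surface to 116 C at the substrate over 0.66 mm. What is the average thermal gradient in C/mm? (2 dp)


G = (1514-116)/0.66 = 2118.18 C/mm


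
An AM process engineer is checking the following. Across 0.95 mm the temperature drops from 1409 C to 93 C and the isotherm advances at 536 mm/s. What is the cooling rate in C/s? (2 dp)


G = (1409-93)/0.95 = 1385.26315789 C/mm
CR = 1385.26315789 * 536 = 742501.05 C/s


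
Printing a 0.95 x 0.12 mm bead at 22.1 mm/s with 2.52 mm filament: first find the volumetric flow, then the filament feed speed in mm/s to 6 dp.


Q = 0.95 * 0.12 * 22.1 = 2.5194 mm^3/s
A_fil = pi*(2.52/2)^2 = 4.9875925 mm^2
v_feed = 2.5194 / 4.9875925 = 0.505133 mm/s


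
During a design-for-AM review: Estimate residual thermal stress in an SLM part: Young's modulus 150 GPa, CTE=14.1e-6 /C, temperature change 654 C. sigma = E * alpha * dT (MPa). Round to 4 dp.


sigma = 150*1000 * 14.1e-6 * 654 = 1383.21 MPa


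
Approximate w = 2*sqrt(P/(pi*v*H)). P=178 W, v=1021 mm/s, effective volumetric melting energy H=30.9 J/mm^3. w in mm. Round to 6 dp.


w = 2*sqrt(178/(pi*1021*30.9)) = 0.084756 mm


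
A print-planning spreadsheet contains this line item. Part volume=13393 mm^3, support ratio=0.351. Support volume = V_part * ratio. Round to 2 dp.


V_support = 13393 * 0.351 = 4700.94 mm^3


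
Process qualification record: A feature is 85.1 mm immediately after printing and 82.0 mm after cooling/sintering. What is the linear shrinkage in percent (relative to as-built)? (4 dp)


Shrinkage = ((85.1-82.0)/85.1)*100 = 3.6428 %


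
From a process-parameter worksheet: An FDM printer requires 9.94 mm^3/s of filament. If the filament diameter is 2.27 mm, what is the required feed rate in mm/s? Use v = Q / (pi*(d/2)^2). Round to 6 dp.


A = pi*(2.27/2)^2 = 4.047078
v = 9.94 / 4.047078 = 2.456093 mm/s


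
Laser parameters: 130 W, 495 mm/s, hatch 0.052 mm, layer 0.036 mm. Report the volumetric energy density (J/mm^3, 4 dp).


E = 130 / (495*0.052*0.036) = 140.2918 J/mm^3


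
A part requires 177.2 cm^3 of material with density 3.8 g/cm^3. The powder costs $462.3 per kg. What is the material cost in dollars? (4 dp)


Mass = 177.2*3.8/1000 = 0.67336 kg
Cost = 0.67336 * 462.3 = 311.2943 $


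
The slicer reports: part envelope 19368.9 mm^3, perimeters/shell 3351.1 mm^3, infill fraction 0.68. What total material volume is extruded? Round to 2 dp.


V_infill = (19368.9 - 3351.1) * 0.68 = 10892.1
V_total = 3351.1 + 10892.1 = 14243.2 mm^3


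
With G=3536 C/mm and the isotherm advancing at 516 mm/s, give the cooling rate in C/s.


CR = 3536 * 516 = 1824576 C/s


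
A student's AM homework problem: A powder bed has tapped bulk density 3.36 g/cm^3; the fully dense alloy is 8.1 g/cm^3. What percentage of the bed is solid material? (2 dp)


Packing = (3.36/8.1)*100 = 41.48 %


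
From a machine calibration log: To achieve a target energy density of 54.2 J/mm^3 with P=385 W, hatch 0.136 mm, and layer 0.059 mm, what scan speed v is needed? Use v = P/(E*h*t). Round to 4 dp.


v = 385 / (54.2*0.136*0.059) = 885.2594 mm/s


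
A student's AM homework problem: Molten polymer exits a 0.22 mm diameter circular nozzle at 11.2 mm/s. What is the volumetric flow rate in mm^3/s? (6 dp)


A = pi*(0.22/2)^2 = 0.03801327 mm^2
Q = 0.03801327 * 11.2 = 0.425749 mm^3/s


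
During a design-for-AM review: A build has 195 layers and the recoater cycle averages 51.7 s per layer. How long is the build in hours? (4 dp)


t = 195 * 51.7 / 3600 = 2.8004 hrs


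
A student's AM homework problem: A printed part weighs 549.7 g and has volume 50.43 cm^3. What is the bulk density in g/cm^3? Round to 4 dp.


rho = 549.7 / 50.43 = 10.9003 g/cm^3


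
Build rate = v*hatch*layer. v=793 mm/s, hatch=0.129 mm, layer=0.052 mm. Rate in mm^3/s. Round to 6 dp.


Rate = 793 * 0.129 * 0.052 = 5.319444 mm^3/s


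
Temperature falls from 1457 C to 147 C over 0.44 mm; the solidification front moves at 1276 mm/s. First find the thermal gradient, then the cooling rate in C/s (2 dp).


G = (1457-147)/0.44 = 2977.27272727 C/mm
CR = 2977.27272727 * 1276 = 3799000.0 C/s


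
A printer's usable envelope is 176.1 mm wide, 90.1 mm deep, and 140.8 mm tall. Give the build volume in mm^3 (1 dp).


V = 176.1 * 90.1 * 140.8 = 2234018.7 mm^3


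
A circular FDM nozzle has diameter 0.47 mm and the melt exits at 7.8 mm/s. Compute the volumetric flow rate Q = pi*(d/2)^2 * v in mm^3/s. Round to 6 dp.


A = pi*(0.47/2)^2 = 0.17349445 mm^2
Q = 0.17349445 * 7.8 = 1.353257 mm^3/s


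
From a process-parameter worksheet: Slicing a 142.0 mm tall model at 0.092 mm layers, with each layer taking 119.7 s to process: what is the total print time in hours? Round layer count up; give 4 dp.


Layers = ceil(142.0/0.092) = 1544
t = 1544 * 119.7 / 3600 = 51.338 hrs


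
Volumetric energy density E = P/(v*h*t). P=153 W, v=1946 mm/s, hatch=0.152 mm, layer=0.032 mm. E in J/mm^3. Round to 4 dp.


E = 153 / (1946*0.152*0.032) = 16.1642 J/mm^3


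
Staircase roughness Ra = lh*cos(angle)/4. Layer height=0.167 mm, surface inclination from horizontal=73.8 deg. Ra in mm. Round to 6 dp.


Ra = 0.167 * cos(73.8) / 4 = 0.011648 mm


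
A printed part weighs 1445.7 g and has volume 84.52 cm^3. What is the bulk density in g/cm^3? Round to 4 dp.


rho = 1445.7 / 84.52 = 17.1048 g/cm^3


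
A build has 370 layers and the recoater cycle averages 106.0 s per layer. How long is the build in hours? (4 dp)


t = 370 * 106.0 / 3600 = 10.8944 hrs


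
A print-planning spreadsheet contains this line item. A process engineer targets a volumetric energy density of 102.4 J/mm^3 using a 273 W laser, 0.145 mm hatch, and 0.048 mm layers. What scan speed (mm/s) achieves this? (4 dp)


v = 273 / (102.4*0.145*0.048) = 383.0482 mm/s


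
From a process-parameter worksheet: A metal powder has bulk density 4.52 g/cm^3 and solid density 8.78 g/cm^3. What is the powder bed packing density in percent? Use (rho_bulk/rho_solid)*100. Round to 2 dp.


Packing = (4.52/8.78)*100 = 51.48 %


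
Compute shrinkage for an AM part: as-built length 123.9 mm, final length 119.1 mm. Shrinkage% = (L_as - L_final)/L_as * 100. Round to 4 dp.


Shrinkage = ((123.9-119.1)/123.9)*100 = 3.8741 %


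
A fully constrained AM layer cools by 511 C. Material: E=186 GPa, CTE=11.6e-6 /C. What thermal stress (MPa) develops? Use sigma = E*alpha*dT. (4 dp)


sigma = 186*1000 * 11.6e-6 * 511 = 1102.5336 MPa


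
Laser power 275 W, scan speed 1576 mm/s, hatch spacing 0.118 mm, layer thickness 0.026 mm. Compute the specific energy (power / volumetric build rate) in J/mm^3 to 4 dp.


Build rate = 1576 * 0.118 * 0.026 = 4.835168 mm^3/s
SE = 275 / 4.835168 = 56.875 J/mm^3


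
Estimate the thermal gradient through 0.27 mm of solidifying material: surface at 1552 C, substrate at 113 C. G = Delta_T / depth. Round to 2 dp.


G = (1552-113)/0.27 = 5329.63 C/mm


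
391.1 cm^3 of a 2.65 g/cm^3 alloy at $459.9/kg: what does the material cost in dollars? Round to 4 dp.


Mass = 391.1*2.65/1000 = 1.036415 kg
Cost = 1.036415 * 459.9 = 476.6473 $


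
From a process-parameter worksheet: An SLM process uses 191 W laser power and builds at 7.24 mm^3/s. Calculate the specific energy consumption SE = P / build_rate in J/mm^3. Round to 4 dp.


SE = 191 / 7.24 = 26.3812 J/mm^3


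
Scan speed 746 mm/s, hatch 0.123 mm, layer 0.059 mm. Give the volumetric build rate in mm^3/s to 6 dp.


Rate = 746 * 0.123 * 0.059 = 5.413722 mm^3/s


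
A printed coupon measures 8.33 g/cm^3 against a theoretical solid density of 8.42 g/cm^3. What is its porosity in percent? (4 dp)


Porosity = (1-8.33/8.42)*100 = 1.0689 %


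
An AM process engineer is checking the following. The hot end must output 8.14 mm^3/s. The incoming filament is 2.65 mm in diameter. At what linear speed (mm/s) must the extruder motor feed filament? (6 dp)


A = pi*(2.65/2)^2 = 5.515459
v = 8.14 / 5.515459 = 1.475852 mm/s


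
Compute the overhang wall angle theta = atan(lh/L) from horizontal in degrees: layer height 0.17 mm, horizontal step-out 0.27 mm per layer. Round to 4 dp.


angle = atan(0.17/0.27) = 32.1957 degrees


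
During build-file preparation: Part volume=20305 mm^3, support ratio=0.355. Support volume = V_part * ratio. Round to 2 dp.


V_support = 20305 * 0.355 = 7208.28 mm^3


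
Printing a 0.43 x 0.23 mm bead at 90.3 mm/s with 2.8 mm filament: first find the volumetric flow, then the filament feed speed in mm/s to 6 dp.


Q = 0.43 * 0.23 * 90.3 = 8.93067 mm^3/s
A_fil = pi*(2.8/2)^2 = 6.1575216 mm^2
v_feed = 8.93067 / 6.1575216 = 1.450368 mm/s


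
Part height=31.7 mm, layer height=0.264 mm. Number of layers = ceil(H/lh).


Layers = ceil(31.7/0.264) = 121


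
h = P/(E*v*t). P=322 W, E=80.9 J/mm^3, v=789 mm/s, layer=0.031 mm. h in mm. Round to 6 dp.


h = 322 / (80.9*789*0.031) = 0.16273 mm


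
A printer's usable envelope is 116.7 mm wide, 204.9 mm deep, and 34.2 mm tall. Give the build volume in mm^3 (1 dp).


V = 116.7 * 204.9 * 34.2 = 817784.6 mm^3


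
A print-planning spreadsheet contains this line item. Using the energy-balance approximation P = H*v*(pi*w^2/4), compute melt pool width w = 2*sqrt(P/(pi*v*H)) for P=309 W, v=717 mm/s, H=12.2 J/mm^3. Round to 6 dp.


w = 2*sqrt(309/(pi*717*12.2)) = 0.212078 mm


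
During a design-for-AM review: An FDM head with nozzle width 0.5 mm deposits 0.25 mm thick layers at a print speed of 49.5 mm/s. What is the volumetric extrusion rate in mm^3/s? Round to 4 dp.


Rate = 0.5 * 0.25 * 49.5 = 6.1875 mm^3/s


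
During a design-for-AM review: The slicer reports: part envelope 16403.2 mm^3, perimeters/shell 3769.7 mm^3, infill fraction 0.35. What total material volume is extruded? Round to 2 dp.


V_infill = (16403.2 - 3769.7) * 0.35 = 4421.73
V_total = 3769.7 + 4421.73 = 8191.43 mm^3


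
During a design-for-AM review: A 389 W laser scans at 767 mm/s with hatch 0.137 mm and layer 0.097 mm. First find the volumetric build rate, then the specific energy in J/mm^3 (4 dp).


Build rate = 767 * 0.137 * 0.097 = 10.192663 mm^3/s
SE = 389 / 10.192663 = 38.1647 J/mm^3


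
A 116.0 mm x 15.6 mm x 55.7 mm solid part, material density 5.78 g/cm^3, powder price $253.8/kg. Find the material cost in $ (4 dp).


V = 116.0 * 15.6 * 55.7 = 100794.72 mm^3 = 100.79472 cm^3
Mass = 100.79472 * 5.78 / 1000 = 0.58259348 kg
Cost = 0.58259348 * 253.8 = 147.8622 $


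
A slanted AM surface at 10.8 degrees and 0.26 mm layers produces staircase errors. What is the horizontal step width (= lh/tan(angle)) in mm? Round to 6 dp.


step = 0.26 / tan(10.8) = 1.362968 mm


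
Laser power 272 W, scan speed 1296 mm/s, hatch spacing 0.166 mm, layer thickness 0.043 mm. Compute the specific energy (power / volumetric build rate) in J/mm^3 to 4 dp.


Build rate = 1296 * 0.166 * 0.043 = 9.250848 mm^3/s
SE = 272 / 9.250848 = 29.4027 J/mm^3


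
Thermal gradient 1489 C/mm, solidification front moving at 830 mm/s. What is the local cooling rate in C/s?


CR = 1489 * 830 = 1235870 C/s


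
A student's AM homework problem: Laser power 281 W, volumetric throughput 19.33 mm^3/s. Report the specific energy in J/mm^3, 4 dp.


SE = 281 / 19.33 = 14.537 J/mm^3


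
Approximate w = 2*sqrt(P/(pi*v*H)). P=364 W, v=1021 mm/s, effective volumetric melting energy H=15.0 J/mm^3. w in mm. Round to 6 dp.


w = 2*sqrt(364/(pi*1021*15.0)) = 0.173959 mm


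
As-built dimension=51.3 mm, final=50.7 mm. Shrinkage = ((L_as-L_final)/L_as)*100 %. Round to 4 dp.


Shrinkage = ((51.3-50.7)/51.3)*100 = 1.1696 %


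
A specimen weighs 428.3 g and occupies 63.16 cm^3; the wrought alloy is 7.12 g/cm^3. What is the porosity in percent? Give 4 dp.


rho_part = 428.3 / 63.16 = 6.78119063 g/cm^3
Porosity = (1 - 6.78119063/7.12)*100 = 4.7586 %


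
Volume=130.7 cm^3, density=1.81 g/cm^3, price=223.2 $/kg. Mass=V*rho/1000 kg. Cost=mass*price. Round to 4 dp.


Mass = 130.7*1.81/1000 = 0.236567 kg
Cost = 0.236567 * 223.2 = 52.8018 $


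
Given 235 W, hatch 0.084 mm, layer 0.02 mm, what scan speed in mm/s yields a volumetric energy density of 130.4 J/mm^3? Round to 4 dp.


v = 235 / (130.4*0.084*0.02) = 1072.7067 mm/s


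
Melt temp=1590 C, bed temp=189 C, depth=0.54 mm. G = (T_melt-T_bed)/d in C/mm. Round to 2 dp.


G = (1590-189)/0.54 = 2594.44 C/mm


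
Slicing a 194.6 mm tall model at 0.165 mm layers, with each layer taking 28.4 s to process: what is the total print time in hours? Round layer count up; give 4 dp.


Layers = ceil(194.6/0.165) = 1180
t = 1180 * 28.4 / 3600 = 9.3089 hrs


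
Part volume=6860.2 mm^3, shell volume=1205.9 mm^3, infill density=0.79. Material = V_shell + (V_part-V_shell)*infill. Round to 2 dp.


V_infill = (6860.2 - 1205.9) * 0.79 = 4466.9
V_total = 1205.9 + 4466.9 = 5672.8 mm^3


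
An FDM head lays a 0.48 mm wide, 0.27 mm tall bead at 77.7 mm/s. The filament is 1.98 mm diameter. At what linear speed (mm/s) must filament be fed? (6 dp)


Q = 0.48 * 0.27 * 77.7 = 10.06992 mm^3/s
A_fil = pi*(1.98/2)^2 = 3.07907496 mm^2
v_feed = 10.06992 / 3.07907496 = 3.270437 mm/s


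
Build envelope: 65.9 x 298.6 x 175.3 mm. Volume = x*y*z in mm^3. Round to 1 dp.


V = 65.9 * 298.6 * 175.3 = 3449507.8 mm^3


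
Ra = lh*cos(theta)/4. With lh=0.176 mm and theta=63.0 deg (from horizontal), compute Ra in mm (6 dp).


Ra = 0.176 * cos(63.0) / 4 = 0.019976 mm


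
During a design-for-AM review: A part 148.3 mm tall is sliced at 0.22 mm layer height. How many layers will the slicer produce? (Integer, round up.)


Layers = ceil(148.3/0.22) = 675


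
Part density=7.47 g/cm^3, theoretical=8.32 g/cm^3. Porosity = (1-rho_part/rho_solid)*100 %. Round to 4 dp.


Porosity = (1-7.47/8.32)*100 = 10.2163 %


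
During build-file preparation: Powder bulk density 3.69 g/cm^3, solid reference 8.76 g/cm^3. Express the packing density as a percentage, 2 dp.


Packing = (3.69/8.76)*100 = 42.12 %


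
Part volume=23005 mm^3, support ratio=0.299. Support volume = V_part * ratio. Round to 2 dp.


V_support = 23005 * 0.299 = 6878.5 mm^3


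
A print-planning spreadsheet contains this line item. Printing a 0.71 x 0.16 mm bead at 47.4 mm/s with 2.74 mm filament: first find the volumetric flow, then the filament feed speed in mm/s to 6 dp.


Q = 0.71 * 0.16 * 47.4 = 5.38464 mm^3/s
A_fil = pi*(2.74/2)^2 = 5.89645525 mm^2
v_feed = 5.38464 / 5.89645525 = 0.9132 mm/s


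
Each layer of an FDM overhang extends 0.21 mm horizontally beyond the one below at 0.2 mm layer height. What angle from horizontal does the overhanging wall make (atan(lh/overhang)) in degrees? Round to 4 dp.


angle = atan(0.2/0.21) = 43.6028 degrees


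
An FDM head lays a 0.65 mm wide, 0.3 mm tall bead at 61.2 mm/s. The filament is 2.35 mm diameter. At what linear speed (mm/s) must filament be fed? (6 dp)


Q = 0.65 * 0.3 * 61.2 = 11.934 mm^3/s
A_fil = pi*(2.35/2)^2 = 4.33736136 mm^2
v_feed = 11.934 / 4.33736136 = 2.751442 mm/s


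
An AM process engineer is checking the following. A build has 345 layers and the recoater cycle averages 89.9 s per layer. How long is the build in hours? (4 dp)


t = 345 * 89.9 / 3600 = 8.6154 hrs


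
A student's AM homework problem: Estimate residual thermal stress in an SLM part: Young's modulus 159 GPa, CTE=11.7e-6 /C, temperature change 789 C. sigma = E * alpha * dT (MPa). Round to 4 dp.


sigma = 159*1000 * 11.7e-6 * 789 = 1467.7767 MPa


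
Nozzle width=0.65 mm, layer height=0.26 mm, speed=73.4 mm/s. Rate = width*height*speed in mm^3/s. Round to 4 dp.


Rate = 0.65 * 0.26 * 73.4 = 12.4046 mm^3/s


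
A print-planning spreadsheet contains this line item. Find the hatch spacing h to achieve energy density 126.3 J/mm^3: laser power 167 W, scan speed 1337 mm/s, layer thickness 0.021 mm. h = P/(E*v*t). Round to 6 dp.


h = 167 / (126.3*1337*0.021) = 0.047094 mm


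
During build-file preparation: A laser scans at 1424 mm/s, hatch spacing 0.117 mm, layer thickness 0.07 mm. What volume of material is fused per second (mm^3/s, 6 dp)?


Rate = 1424 * 0.117 * 0.07 = 11.66256 mm^3/s


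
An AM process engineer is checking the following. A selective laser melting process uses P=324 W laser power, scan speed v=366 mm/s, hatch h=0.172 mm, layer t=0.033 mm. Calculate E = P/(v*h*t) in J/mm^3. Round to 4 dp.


E = 324 / (366*0.172*0.033) = 155.963 J/mm^3


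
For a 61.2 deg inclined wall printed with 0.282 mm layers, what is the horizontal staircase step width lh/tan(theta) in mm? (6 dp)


step = 0.282 / tan(61.2) = 0.155031 mm


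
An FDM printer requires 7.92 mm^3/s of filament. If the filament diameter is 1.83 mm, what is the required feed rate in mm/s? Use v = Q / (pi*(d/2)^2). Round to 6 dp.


A = pi*(1.83/2)^2 = 2.63022
v = 7.92 / 2.63022 = 3.011155 mm/s


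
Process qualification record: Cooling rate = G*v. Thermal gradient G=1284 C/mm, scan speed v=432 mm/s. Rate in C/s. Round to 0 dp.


CR = 1284 * 432 = 554688 C/s


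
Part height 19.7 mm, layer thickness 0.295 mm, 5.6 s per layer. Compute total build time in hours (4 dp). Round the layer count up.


Layers = ceil(19.7/0.295) = 67
t = 67 * 5.6 / 3600 = 0.1042 hrs


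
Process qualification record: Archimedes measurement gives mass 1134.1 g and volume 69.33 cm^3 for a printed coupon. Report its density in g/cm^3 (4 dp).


rho = 1134.1 / 69.33 = 16.358 g/cm^3


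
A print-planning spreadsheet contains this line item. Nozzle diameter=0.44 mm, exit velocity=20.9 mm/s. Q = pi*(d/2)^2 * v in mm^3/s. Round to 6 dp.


A = pi*(0.44/2)^2 = 0.15205308 mm^2
Q = 0.15205308 * 20.9 = 3.177909 mm^3/s


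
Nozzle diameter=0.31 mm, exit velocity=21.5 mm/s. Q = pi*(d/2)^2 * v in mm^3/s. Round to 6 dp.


A = pi*(0.31/2)^2 = 0.07547676 mm^2
Q = 0.07547676 * 21.5 = 1.62275 mm^3/s


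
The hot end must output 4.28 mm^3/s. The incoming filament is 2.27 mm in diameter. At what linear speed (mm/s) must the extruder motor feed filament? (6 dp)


A = pi*(2.27/2)^2 = 4.047078
v = 4.28 / 4.047078 = 1.057553 mm/s


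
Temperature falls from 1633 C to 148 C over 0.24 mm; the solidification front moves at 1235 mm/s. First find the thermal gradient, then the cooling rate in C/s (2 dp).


G = (1633-148)/0.24 = 6187.5 C/mm
CR = 6187.5 * 1235 = 7641562.5 C/s


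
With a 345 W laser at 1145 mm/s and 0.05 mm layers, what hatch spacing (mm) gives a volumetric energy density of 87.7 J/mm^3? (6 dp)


h = 345 / (87.7*1145*0.05) = 0.068714 mm


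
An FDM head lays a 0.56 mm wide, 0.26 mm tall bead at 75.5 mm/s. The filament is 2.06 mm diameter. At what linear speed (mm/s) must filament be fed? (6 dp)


Q = 0.56 * 0.26 * 75.5 = 10.9928 mm^3/s
A_fil = pi*(2.06/2)^2 = 3.33291565 mm^2
v_feed = 10.9928 / 3.33291565 = 3.298253 mm/s


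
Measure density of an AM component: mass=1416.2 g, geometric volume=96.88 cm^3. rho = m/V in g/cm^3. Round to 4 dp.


rho = 1416.2 / 96.88 = 14.6181 g/cm^3


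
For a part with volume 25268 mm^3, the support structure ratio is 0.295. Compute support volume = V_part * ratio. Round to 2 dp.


V_support = 25268 * 0.295 = 7454.06 mm^3


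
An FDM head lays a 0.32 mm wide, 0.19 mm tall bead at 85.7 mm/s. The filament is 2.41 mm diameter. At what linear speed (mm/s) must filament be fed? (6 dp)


Q = 0.32 * 0.19 * 85.7 = 5.21056 mm^3/s
A_fil = pi*(2.41/2)^2 = 4.56167107 mm^2
v_feed = 5.21056 / 4.56167107 = 1.142248 mm/s


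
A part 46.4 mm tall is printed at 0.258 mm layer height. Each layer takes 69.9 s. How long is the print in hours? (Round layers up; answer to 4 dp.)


Layers = ceil(46.4/0.258) = 180
t = 180 * 69.9 / 3600 = 3.495 hrs


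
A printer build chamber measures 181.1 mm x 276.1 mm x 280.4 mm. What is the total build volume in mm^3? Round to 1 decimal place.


V = 181.1 * 276.1 * 280.4 = 14020479.5 mm^3


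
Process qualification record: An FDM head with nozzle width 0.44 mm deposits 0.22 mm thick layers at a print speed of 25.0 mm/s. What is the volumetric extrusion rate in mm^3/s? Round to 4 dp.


Rate = 0.44 * 0.22 * 25.0 = 2.42 mm^3/s


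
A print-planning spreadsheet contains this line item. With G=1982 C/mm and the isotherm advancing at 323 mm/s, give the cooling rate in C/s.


CR = 1982 * 323 = 640186 C/s


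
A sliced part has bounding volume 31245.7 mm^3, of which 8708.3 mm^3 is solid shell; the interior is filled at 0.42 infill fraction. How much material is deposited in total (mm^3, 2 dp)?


V_infill = (31245.7 - 8708.3) * 0.42 = 9465.71
V_total = 8708.3 + 9465.71 = 18174.01 mm^3


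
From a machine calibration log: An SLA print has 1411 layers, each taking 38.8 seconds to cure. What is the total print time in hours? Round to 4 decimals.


t = 1411 * 38.8 / 3600 = 15.2074 hrs


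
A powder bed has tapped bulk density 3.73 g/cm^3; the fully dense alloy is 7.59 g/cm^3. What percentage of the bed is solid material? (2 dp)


Packing = (3.73/7.59)*100 = 49.14 %


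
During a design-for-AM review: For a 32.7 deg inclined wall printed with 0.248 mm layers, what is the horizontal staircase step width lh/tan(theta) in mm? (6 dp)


step = 0.248 / tan(32.7) = 0.3863 mm


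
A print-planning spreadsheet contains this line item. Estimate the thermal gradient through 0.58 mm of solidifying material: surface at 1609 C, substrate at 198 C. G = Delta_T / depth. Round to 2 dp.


G = (1609-198)/0.58 = 2432.76 C/mm


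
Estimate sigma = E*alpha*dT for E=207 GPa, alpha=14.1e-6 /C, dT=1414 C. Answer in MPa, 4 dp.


sigma = 207*1000 * 14.1e-6 * 1414 = 4127.0418 MPa


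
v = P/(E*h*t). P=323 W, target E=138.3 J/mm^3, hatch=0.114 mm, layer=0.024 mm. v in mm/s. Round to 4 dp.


v = 323 / (138.3*0.114*0.024) = 853.6193 mm/s


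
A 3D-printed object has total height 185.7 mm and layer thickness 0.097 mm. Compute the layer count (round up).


Layers = ceil(185.7/0.097) = 1915


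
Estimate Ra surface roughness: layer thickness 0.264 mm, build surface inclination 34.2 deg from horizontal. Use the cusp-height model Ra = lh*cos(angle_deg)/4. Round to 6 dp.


Ra = 0.264 * cos(34.2) / 4 = 0.054587 mm


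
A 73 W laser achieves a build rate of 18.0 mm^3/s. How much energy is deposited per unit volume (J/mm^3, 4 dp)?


SE = 73 / 18.0 = 4.0556 J/mm^3


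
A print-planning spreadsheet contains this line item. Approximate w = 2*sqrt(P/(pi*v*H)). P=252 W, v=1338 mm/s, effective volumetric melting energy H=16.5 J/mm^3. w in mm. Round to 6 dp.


w = 2*sqrt(252/(pi*1338*16.5)) = 0.120555 mm


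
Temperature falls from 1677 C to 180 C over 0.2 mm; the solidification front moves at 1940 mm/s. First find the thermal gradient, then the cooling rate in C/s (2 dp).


G = (1677-180)/0.2 = 7485.0 C/mm
CR = 7485.0 * 1940 = 14520900.0 C/s


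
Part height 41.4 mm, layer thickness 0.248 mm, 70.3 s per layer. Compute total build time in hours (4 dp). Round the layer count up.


Layers = ceil(41.4/0.248) = 167
t = 167 * 70.3 / 3600 = 3.2611 hrs


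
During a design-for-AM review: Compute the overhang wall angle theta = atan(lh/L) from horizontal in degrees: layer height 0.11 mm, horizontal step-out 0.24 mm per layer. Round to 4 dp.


angle = atan(0.11/0.24) = 24.6236 degrees


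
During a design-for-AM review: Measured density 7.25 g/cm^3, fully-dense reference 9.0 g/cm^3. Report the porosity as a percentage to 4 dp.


Porosity = (1-7.25/9.0)*100 = 19.4444 %


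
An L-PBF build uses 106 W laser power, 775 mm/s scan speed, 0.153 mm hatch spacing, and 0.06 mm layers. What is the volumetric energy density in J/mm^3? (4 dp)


E = 106 / (775*0.153*0.06) = 14.8991 J/mm^3


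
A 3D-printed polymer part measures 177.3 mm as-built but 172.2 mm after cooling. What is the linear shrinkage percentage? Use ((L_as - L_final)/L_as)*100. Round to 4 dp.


Shrinkage = ((177.3-172.2)/177.3)*100 = 2.8765 %


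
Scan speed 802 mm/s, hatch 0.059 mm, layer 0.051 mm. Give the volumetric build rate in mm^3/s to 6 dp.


Rate = 802 * 0.059 * 0.051 = 2.413218 mm^3/s


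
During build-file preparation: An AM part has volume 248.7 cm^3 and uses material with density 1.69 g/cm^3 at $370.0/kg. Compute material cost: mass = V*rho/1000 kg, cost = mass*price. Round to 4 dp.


Mass = 248.7*1.69/1000 = 0.420303 kg
Cost = 0.420303 * 370.0 = 155.5121 $


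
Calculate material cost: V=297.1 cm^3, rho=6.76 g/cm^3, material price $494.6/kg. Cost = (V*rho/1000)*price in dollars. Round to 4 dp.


Mass = 297.1*6.76/1000 = 2.008396 kg
Cost = 2.008396 * 494.6 = 993.3527 $


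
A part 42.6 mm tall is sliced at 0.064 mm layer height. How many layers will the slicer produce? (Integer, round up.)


Layers = ceil(42.6/0.064) = 666


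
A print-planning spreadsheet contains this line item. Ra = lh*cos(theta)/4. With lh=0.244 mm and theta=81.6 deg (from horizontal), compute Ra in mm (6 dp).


Ra = 0.244 * cos(81.6) / 4 = 0.008911 mm


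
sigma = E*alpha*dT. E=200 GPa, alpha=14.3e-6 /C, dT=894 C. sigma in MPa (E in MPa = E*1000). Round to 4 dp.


sigma = 200*1000 * 14.3e-6 * 894 = 2556.84 MPa


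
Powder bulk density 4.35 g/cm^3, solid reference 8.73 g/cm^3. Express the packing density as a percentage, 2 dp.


Packing = (4.35/8.73)*100 = 49.83 %


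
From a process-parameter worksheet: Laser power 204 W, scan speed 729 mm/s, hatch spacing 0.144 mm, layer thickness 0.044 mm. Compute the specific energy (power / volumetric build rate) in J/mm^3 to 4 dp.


Build rate = 729 * 0.144 * 0.044 = 4.618944 mm^3/s
SE = 204 / 4.618944 = 44.1659 J/mm^3


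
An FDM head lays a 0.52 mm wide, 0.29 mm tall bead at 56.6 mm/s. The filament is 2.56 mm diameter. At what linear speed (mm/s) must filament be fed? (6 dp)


Q = 0.52 * 0.29 * 56.6 = 8.53528 mm^3/s
A_fil = pi*(2.56/2)^2 = 5.1471854 mm^2
v_feed = 8.53528 / 5.1471854 = 1.658242 mm/s


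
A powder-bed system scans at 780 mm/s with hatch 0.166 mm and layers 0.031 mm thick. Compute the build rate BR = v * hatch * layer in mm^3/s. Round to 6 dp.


Rate = 780 * 0.166 * 0.031 = 4.01388 mm^3/s


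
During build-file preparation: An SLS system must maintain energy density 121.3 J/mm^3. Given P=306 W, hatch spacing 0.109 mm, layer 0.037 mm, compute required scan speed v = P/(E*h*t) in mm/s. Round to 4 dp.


v = 306 / (121.3*0.109*0.037) = 625.5073 mm/s


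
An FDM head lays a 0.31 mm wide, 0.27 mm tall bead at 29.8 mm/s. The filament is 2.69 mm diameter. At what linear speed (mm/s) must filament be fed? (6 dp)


Q = 0.31 * 0.27 * 29.8 = 2.49426 mm^3/s
A_fil = pi*(2.69/2)^2 = 5.68321965 mm^2
v_feed = 2.49426 / 5.68321965 = 0.438882 mm/s


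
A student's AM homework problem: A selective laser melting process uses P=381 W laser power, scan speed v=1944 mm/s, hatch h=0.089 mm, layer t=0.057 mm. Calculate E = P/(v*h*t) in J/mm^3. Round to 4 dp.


E = 381 / (1944*0.089*0.057) = 38.6335 J/mm^3


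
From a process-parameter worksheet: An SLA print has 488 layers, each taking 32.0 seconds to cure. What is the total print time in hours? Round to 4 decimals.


t = 488 * 32.0 / 3600 = 4.3378 hrs


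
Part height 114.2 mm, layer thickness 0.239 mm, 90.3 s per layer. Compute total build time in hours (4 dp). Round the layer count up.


Layers = ceil(114.2/0.239) = 478
t = 478 * 90.3 / 3600 = 11.9898 hrs


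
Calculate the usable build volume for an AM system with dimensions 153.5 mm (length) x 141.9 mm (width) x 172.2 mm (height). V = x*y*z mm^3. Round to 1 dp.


V = 153.5 * 141.9 * 172.2 = 3750800.1 mm^3


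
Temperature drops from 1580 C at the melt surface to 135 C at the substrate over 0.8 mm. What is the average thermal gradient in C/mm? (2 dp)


G = (1580-135)/0.8 = 1806.25 C/mm


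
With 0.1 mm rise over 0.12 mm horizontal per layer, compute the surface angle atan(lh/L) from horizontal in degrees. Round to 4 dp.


angle = atan(0.1/0.12) = 39.8056 degrees


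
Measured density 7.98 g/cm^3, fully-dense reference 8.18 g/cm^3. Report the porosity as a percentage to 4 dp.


Porosity = (1-7.98/8.18)*100 = 2.445 %


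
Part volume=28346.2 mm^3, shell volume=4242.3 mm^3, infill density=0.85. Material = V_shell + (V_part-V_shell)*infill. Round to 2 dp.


V_infill = (28346.2 - 4242.3) * 0.85 = 20488.32
V_total = 4242.3 + 20488.32 = 24730.62 mm^3


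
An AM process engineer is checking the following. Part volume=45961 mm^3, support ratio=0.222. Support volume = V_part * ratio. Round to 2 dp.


V_support = 45961 * 0.222 = 10203.34 mm^3


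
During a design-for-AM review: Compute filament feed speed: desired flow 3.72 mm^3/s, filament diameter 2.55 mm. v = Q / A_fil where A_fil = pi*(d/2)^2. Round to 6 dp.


A = pi*(2.55/2)^2 = 5.107052
v = 3.72 / 5.107052 = 0.728405 mm/s


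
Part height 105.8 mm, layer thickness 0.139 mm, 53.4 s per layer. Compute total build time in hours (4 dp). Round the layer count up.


Layers = ceil(105.8/0.139) = 762
t = 762 * 53.4 / 3600 = 11.303 hrs


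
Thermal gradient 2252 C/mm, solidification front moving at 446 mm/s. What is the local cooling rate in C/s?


CR = 2252 * 446 = 1004392 C/s


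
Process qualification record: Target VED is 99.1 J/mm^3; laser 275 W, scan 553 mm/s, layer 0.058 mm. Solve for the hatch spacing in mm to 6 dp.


h = 275 / (99.1*553*0.058) = 0.086518 mm


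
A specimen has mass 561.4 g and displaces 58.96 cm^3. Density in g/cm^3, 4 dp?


rho = 561.4 / 58.96 = 9.5217 g/cm^3


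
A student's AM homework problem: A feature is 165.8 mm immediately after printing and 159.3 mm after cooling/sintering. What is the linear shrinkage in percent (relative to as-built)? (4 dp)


Shrinkage = ((165.8-159.3)/165.8)*100 = 3.9204 %


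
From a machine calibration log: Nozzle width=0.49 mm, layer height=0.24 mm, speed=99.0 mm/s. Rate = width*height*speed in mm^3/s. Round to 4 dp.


Rate = 0.49 * 0.24 * 99.0 = 11.6424 mm^3/s


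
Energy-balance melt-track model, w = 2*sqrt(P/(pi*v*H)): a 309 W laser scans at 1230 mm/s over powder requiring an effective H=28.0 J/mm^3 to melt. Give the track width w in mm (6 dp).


w = 2*sqrt(309/(pi*1230*28.0)) = 0.106882 mm


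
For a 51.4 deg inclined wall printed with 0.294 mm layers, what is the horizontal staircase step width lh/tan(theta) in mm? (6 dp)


step = 0.294 / tan(51.4) = 0.234697 mm


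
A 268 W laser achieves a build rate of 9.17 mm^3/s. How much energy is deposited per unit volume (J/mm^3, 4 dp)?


SE = 268 / 9.17 = 29.2257 J/mm^3


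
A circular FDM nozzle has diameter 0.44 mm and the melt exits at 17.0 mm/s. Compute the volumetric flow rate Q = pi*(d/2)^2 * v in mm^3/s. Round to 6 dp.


A = pi*(0.44/2)^2 = 0.15205308 mm^2
Q = 0.15205308 * 17.0 = 2.584902 mm^3/s


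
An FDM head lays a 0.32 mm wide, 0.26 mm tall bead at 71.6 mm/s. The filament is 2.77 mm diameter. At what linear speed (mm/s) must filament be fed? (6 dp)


Q = 0.32 * 0.26 * 71.6 = 5.95712 mm^3/s
A_fil = pi*(2.77/2)^2 = 6.02628157 mm^2
v_feed = 5.95712 / 6.02628157 = 0.988523 mm/s


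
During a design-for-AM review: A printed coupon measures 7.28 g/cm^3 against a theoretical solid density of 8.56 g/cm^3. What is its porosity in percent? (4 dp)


Porosity = (1-7.28/8.56)*100 = 14.9533 %


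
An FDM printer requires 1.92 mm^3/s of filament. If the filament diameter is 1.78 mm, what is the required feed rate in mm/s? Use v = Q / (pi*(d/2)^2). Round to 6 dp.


A = pi*(1.78/2)^2 = 2.488456
v = 1.92 / 2.488456 = 0.771563 mm/s


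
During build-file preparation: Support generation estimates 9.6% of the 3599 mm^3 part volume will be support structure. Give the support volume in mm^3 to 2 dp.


V_support = 3599 * 0.096 = 345.5 mm^3


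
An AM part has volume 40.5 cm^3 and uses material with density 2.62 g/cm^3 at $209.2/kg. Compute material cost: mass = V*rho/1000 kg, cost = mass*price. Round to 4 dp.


Mass = 40.5*2.62/1000 = 0.10611 kg
Cost = 0.10611 * 209.2 = 22.1982 $


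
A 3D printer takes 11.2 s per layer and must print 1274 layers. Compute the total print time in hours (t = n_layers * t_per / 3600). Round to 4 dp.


t = 1274 * 11.2 / 3600 = 3.9636 hrs


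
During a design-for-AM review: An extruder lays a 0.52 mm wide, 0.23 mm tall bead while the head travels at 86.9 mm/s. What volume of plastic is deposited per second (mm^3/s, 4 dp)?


Rate = 0.52 * 0.23 * 86.9 = 10.3932 mm^3/s


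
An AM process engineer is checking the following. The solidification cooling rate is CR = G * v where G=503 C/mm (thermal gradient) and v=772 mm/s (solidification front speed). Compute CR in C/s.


CR = 503 * 772 = 388316 C/s


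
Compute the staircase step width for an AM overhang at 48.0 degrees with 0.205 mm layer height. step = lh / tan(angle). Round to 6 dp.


step = 0.205 / tan(48.0) = 0.184583 mm


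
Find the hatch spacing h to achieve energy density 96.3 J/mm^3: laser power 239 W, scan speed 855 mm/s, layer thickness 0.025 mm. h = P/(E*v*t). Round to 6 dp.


h = 239 / (96.3*855*0.025) = 0.116109 mm


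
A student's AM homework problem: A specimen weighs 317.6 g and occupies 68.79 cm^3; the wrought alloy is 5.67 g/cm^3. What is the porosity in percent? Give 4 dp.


rho_part = 317.6 / 68.79 = 4.61695014 g/cm^3
Porosity = (1 - 4.61695014/5.67)*100 = 18.5723 %


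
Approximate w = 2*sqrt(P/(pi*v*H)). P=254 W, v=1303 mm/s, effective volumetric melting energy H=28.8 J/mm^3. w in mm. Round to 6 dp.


w = 2*sqrt(254/(pi*1303*28.8)) = 0.092833 mm


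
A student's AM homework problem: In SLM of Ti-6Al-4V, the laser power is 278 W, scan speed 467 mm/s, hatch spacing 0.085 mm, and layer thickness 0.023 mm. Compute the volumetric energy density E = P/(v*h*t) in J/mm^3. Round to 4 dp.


E = 278 / (467*0.085*0.023) = 304.4957 J/mm^3


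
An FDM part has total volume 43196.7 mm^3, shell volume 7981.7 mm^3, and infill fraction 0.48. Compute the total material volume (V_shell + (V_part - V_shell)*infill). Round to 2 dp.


V_infill = (43196.7 - 7981.7) * 0.48 = 16903.2
V_total = 7981.7 + 16903.2 = 24884.9 mm^3


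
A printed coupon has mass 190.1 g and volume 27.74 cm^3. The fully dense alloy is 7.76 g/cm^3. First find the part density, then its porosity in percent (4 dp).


rho_part = 190.1 / 27.74 = 6.85291997 g/cm^3
Porosity = (1 - 6.85291997/7.76)*100 = 11.6892 %


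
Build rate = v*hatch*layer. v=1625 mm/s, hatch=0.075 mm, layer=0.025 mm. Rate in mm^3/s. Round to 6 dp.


Rate = 1625 * 0.075 * 0.025 = 3.046875 mm^3/s


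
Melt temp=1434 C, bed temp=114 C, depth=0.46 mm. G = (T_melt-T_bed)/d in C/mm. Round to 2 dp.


G = (1434-114)/0.46 = 2869.57 C/mm


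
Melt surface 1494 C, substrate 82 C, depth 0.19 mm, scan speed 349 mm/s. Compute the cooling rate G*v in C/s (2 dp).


G = (1494-82)/0.19 = 7431.57894737 C/mm
CR = 7431.57894737 * 349 = 2593621.05 C/s


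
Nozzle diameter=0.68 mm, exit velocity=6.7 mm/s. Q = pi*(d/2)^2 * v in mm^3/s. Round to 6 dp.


A = pi*(0.68/2)^2 = 0.36316811 mm^2
Q = 0.36316811 * 6.7 = 2.433226 mm^3/s


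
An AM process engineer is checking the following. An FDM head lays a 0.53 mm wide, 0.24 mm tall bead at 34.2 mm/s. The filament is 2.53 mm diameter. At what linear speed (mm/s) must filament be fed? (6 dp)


Q = 0.53 * 0.24 * 34.2 = 4.35024 mm^3/s
A_fil = pi*(2.53/2)^2 = 5.0272551 mm^2
v_feed = 4.35024 / 5.0272551 = 0.865331 mm/s


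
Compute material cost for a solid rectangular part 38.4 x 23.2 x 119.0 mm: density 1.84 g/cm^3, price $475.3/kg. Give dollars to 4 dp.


V = 38.4 * 23.2 * 119.0 = 106014.72 mm^3 = 106.01472 cm^3
Mass = 106.01472 * 1.84 / 1000 = 0.19506708 kg
Cost = 0.19506708 * 475.3 = 92.7154 $


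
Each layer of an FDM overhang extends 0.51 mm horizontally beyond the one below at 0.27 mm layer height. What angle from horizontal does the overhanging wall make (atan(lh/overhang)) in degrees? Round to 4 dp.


angle = atan(0.27/0.51) = 27.8973 degrees


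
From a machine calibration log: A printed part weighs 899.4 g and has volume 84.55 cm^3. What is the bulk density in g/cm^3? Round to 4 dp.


rho = 899.4 / 84.55 = 10.6375 g/cm^3


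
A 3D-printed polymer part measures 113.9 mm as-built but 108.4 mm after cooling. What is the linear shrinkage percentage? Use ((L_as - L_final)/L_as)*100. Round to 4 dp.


Shrinkage = ((113.9-108.4)/113.9)*100 = 4.8288 %


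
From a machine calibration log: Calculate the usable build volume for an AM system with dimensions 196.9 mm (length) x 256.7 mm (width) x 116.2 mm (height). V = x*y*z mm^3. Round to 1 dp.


V = 196.9 * 256.7 * 116.2 = 5873239.5 mm^3


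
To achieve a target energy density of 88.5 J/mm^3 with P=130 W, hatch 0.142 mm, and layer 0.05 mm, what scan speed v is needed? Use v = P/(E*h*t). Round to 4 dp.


v = 130 / (88.5*0.142*0.05) = 206.8911 mm/s


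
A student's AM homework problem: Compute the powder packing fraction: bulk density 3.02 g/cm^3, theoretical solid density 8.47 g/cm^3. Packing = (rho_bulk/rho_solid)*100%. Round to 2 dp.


Packing = (3.02/8.47)*100 = 35.66 %


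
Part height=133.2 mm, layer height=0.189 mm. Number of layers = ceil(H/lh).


Layers = ceil(133.2/0.189) = 705


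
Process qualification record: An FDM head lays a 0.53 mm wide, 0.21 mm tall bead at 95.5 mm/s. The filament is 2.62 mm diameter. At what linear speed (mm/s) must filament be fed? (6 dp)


Q = 0.53 * 0.21 * 95.5 = 10.62915 mm^3/s
A_fil = pi*(2.62/2)^2 = 5.39128715 mm^2
v_feed = 10.62915 / 5.39128715 = 1.971542 mm/s


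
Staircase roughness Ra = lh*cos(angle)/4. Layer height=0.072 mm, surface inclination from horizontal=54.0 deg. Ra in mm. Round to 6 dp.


Ra = 0.072 * cos(54.0) / 4 = 0.01058 mm


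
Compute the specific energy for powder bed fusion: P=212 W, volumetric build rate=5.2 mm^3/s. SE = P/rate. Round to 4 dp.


SE = 212 / 5.2 = 40.7692 J/mm^3


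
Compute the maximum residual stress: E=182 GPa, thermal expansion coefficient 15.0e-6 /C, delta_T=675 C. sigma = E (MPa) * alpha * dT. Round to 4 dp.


sigma = 182*1000 * 15.0e-6 * 675 = 1842.75 MPa


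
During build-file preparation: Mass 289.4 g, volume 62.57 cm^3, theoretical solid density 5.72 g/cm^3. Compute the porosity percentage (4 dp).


rho_part = 289.4 / 62.57 = 4.62521975 g/cm^3
Porosity = (1 - 4.62521975/5.72)*100 = 19.1395 %


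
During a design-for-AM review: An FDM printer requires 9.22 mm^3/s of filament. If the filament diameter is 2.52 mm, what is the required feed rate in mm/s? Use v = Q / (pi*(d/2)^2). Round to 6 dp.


A = pi*(2.52/2)^2 = 4.987592
v = 9.22 / 4.987592 = 1.848587 mm/s


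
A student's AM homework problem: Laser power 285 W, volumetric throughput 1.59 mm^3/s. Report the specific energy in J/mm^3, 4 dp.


SE = 285 / 1.59 = 179.2453 J/mm^3


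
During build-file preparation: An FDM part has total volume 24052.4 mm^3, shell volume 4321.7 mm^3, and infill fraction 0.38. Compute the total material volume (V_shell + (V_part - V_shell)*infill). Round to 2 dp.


V_infill = (24052.4 - 4321.7) * 0.38 = 7497.67
V_total = 4321.7 + 7497.67 = 11819.37 mm^3


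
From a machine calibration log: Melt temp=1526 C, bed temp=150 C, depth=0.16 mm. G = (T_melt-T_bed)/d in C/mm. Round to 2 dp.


G = (1526-150)/0.16 = 8600.0 C/mm
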